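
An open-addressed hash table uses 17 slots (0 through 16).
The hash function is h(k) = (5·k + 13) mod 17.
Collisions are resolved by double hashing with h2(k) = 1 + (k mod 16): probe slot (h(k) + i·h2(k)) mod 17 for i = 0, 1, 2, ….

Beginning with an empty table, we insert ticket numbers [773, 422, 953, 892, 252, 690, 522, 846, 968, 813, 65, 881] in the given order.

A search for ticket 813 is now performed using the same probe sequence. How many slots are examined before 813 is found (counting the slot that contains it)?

Insert 773: h=2, slot 2 empty -> index 2.
Insert 422: h=15, slot 15 empty -> index 15.
Insert 953: h=1, slot 1 empty -> index 1.
Insert 892: h=2, h2=13, slots 2,15 occupied -> index 11.
Insert 252: h=15, h2=13, slots 15,11 occupied -> index 7.
Insert 690: h=12, slot 12 empty -> index 12.
Insert 522: h=5, slot 5 empty -> index 5.
Insert 846: h=10, slot 10 empty -> index 10.
Insert 968: h=8, slot 8 empty -> index 8.
Insert 813: h=15, h2=14, slots 15,12 occupied -> index 9.
Insert 65: h=15, h2=2, slot 15 occupied -> index 0.
Insert 881: h=15, h2=2, slots 15,0,2 occupied -> index 4.
Table: [65, 953, 773, -, 881, 522, -, 252, 968, 813, 846, 892, 690, -, -, 422, -]
Lookup 813: h=15, h2=14, probe 15,12,9 → found at 9.

3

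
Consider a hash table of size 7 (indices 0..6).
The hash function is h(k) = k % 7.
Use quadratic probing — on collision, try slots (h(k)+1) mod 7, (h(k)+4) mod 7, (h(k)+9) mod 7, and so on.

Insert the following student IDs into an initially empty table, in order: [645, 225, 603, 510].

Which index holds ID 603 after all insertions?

Insert 645: h=1, slot 1 empty → index 1.
Insert 225: h=1, slot 1 occupied → index 2.
Insert 603: h=1, slots 1,2 occupied → index 5.
Insert 510: h=6, slot 6 empty → index 6.
Table: [∅, 645, 225, ∅, ∅, 603, 510]

5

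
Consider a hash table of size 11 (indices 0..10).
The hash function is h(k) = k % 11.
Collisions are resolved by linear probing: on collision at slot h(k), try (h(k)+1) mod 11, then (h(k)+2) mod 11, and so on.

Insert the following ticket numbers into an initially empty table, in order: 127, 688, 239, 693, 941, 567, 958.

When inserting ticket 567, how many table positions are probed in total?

5

127: h=6 => slot 6
688: h=6, probe 6,7 => slot 7
239: h=8 => slot 8
693: h=0 => slot 0
941: h=6, probe 6,7,8,9 => slot 9
567: h=6, probe 6,7,8,9,10 => slot 10
958: h=1 => slot 1
Table: [693, 958, _, _, _, _, 127, 688, 239, 941, 567]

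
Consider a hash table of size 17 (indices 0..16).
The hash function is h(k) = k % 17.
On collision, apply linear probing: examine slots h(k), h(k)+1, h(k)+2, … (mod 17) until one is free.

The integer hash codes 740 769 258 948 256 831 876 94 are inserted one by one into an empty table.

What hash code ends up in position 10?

876

740: h=9 -> slot 9
769: h=4 -> slot 4
258: h=3 -> slot 3
948: h=13 -> slot 13
256: h=1 -> slot 1
831: h=15 -> slot 15
876: h=9, probe 9,10 -> slot 10
94: h=9, probe 9,10,11 -> slot 11
Table: [—, 256, —, 258, 769, —, —, —, —, 740, 876, 94, —, 948, —, 831, —]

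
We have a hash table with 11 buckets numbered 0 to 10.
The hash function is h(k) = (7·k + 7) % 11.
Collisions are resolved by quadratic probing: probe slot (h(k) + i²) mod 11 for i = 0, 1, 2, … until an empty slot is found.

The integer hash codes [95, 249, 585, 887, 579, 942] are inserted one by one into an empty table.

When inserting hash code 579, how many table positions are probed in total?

5

Insert 95: h=1, slot 1 empty => index 1.
Insert 249: h=1, slot 1 occupied => index 2.
Insert 585: h=10, slot 10 empty => index 10.
Insert 887: h=1, slots 1,2 occupied => index 5.
Insert 579: h=1, slots 1,2,5,10 occupied => index 6.
Insert 942: h=1, slots 1,2,5,10,6 occupied => index 4.
Table: [_, 95, 249, _, 942, 887, 579, _, _, _, 585]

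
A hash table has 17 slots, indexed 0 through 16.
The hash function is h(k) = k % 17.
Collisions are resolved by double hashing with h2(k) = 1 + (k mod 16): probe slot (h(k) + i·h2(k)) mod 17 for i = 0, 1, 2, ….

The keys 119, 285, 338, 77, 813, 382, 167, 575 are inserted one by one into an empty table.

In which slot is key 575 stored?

12

119: h=0 => slot 0
285: h=13 => slot 13
338: h=15 => slot 15
77: h=9 => slot 9
813: h=14 => slot 14
382: h=8 => slot 8
167: h=14, h2=8, probe 14,5 => slot 5
575: h=14, h2=16, probe 14,13,12 => slot 12
Table: [119, —, —, —, —, 167, —, —, 382, 77, —, —, 575, 285, 813, 338, —]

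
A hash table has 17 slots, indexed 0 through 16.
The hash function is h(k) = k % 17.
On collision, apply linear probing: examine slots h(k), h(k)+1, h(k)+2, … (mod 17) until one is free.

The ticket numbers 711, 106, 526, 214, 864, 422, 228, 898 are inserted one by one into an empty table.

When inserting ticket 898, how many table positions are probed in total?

Insert 711: h=14, slot 14 empty => index 14.
Insert 106: h=4, slot 4 empty => index 4.
Insert 526: h=16, slot 16 empty => index 16.
Insert 214: h=10, slot 10 empty => index 10.
Insert 864: h=14, slot 14 occupied => index 15.
Insert 422: h=14, slots 14,15,16 occupied => index 0.
Insert 228: h=7, slot 7 empty => index 7.
Insert 898: h=14, slots 14,15,16,0 occupied => index 1.
Table: [422, 898, —, —, 106, —, —, 228, —, —, 214, —, —, —, 711, 864, 526]

5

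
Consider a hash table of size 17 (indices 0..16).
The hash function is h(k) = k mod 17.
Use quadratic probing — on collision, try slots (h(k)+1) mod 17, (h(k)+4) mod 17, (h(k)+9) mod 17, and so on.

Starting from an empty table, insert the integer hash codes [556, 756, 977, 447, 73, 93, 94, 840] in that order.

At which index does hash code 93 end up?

556 hashes to 12; slot 12 is free → place at 12.
756 hashes to 8; slot 8 is free → place at 8.
977 hashes to 8; 8 taken → place at 9.
447 hashes to 5; slot 5 is free → place at 5.
73 hashes to 5; 5 taken → place at 6.
93 hashes to 8; 8,9,12 taken → place at 0.
94 hashes to 9; 9 taken → place at 10.
840 hashes to 7; slot 7 is free → place at 7.
Table: [93, _, _, _, _, 447, 73, 840, 756, 977, 94, _, 556, _, _, _, _]

0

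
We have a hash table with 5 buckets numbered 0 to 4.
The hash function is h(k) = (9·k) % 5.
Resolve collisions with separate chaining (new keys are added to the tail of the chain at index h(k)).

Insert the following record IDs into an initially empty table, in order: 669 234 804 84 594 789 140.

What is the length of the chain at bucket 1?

669 -> bucket 1
234 -> bucket 1 (collision)
804 -> bucket 1 (collision)
84 -> bucket 1 (collision)
594 -> bucket 1 (collision)
789 -> bucket 1 (collision)
140 -> bucket 0
Final buckets:
0: 140
1: 669 -> 234 -> 804 -> 84 -> 594 -> 789
2: -
3: -
4: -

6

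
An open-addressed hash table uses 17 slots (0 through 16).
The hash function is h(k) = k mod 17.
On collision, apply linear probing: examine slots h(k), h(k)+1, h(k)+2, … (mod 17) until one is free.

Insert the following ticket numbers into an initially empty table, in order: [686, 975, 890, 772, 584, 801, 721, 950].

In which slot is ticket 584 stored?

Insert 686: h=6, slot 6 empty -> index 6.
Insert 975: h=6, slot 6 occupied -> index 7.
Insert 890: h=6, slots 6,7 occupied -> index 8.
Insert 772: h=7, slots 7,8 occupied -> index 9.
Insert 584: h=6, slots 6,7,8,9 occupied -> index 10.
Insert 801: h=2, slot 2 empty -> index 2.
Insert 721: h=7, slots 7,8,9,10 occupied -> index 11.
Insert 950: h=15, slot 15 empty -> index 15.
Table: [., ., 801, ., ., ., 686, 975, 890, 772, 584, 721, ., ., ., 950, .]

10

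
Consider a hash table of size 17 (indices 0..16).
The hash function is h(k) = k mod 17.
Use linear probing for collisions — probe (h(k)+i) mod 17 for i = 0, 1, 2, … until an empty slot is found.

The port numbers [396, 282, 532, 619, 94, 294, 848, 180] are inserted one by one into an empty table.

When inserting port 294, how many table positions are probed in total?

4

396: h=5 => slot 5
282: h=10 => slot 10
532: h=5, probe 5,6 => slot 6
619: h=7 => slot 7
94: h=9 => slot 9
294: h=5, probe 5,6,7,8 => slot 8
848: h=15 => slot 15
180: h=10, probe 10,11 => slot 11
Table: [—, —, —, —, —, 396, 532, 619, 294, 94, 282, 180, —, —, —, 848, —]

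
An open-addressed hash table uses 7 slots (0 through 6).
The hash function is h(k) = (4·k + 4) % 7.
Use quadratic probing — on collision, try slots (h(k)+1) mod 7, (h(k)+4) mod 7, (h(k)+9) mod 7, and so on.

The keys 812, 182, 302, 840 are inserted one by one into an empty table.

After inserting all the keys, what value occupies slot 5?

182

812: h=4 -> slot 4
182: h=4, probe 4,5 -> slot 5
302: h=1 -> slot 1
840: h=4, probe 4,5,1,6 -> slot 6
Table: [., 302, ., ., 812, 182, 840]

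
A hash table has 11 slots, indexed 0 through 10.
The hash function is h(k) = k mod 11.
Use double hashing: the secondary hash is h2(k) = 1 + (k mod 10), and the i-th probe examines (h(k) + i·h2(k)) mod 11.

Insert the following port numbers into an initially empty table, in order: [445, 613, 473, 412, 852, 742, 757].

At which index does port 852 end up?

445: h=5 → slot 5
613: h=8 → slot 8
473: h=0 → slot 0
412: h=5, h2=3, probe 5,8,0,3 → slot 3
852: h=5, h2=3, probe 5,8,0,3,6 → slot 6
742: h=5, h2=3, probe 5,8,0,3,6,9 → slot 9
757: h=9, h2=8, probe 9,6,3,0,8,5,2 → slot 2
Table: [473, —, 757, 412, —, 445, 852, —, 613, 742, —]

6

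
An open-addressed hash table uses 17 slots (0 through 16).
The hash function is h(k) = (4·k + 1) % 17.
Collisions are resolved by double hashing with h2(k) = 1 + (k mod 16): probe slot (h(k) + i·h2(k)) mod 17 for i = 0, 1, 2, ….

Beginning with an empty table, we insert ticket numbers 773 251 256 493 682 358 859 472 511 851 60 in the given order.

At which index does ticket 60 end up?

8

773 hashes to 16; slot 16 is free => place at 16.
251 hashes to 2; slot 2 is free => place at 2.
256 hashes to 5; slot 5 is free => place at 5.
493 hashes to 1; slot 1 is free => place at 1.
682 hashes to 9; slot 9 is free => place at 9.
358 hashes to 5, h2=7; 5 taken => place at 12.
859 hashes to 3; slot 3 is free => place at 3.
472 hashes to 2, h2=9; 2 taken => place at 11.
511 hashes to 5, h2=16; 5 taken => place at 4.
851 hashes to 5, h2=4; 5,9 taken => place at 13.
60 hashes to 3, h2=13; 3,16,12 taken => place at 8.
Table: [∅, 493, 251, 859, 511, 256, ∅, ∅, 60, 682, ∅, 472, 358, 851, ∅, ∅, 773]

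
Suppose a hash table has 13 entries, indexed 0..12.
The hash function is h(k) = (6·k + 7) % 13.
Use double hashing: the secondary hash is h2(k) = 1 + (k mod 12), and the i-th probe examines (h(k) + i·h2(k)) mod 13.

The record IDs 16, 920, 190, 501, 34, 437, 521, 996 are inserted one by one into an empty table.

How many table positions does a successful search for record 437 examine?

2

Insert 16: h=12, slot 12 empty -> index 12.
Insert 920: h=2, slot 2 empty -> index 2.
Insert 190: h=3, slot 3 empty -> index 3.
Insert 501: h=10, slot 10 empty -> index 10.
Insert 34: h=3, h2=11, slot 3 occupied -> index 1.
Insert 437: h=3, h2=6, slot 3 occupied -> index 9.
Insert 521: h=0, slot 0 empty -> index 0.
Insert 996: h=3, h2=1, slot 3 occupied -> index 4.
Table: [521, 34, 920, 190, 996, _, _, _, _, 437, 501, _, 16]
Lookup 437: h=3, h2=6, probe 3,9 → found at 9.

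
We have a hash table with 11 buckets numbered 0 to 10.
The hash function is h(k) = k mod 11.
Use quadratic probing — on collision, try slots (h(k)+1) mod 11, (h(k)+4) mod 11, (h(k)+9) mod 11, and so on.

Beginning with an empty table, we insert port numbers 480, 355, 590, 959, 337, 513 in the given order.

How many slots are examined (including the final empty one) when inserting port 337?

3

480: h=7 -> slot 7
355: h=3 -> slot 3
590: h=7, probe 7,8 -> slot 8
959: h=2 -> slot 2
337: h=7, probe 7,8,0 -> slot 0
513: h=7, probe 7,8,0,5 -> slot 5
Table: [337, _, 959, 355, _, 513, _, 480, 590, _, _]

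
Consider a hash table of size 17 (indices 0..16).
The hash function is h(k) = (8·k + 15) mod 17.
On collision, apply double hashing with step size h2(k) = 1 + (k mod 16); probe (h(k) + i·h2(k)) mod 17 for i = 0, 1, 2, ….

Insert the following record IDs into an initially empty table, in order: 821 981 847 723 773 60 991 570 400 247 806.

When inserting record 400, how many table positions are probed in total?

4

821: h=4 → slot 4
981: h=9 → slot 9
847: h=8 → slot 8
723: h=2 → slot 2
773: h=11 → slot 11
60: h=2, h2=13, probe 2,15 → slot 15
991: h=4, h2=16, probe 4,3 → slot 3
570: h=2, h2=11, probe 2,13 → slot 13
400: h=2, h2=1, probe 2,3,4,5 → slot 5
247: h=2, h2=8, probe 2,10 → slot 10
806: h=3, h2=7, probe 3,10,0 → slot 0
Table: [806, —, 723, 991, 821, 400, —, —, 847, 981, 247, 773, —, 570, —, 60, —]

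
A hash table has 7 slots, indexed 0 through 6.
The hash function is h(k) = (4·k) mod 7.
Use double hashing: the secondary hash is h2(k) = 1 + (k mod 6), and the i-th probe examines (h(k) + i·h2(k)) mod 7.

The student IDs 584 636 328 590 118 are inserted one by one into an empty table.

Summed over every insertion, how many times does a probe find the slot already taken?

4

584 hashes to 5; slot 5 is free -> place at 5.
636 hashes to 3; slot 3 is free -> place at 3.
328 hashes to 3, h2=5; 3 taken -> place at 1.
590 hashes to 1, h2=3; 1 taken -> place at 4.
118 hashes to 3, h2=5; 3,1 taken -> place at 6.
Table: [—, 328, —, 636, 590, 584, 118]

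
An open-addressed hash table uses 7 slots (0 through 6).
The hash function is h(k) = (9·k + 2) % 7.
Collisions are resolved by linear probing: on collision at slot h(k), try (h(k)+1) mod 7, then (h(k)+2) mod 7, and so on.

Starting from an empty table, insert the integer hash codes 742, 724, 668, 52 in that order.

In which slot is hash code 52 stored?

4

742: h=2 → slot 2
724: h=1 → slot 1
668: h=1, probe 1,2,3 → slot 3
52: h=1, probe 1,2,3,4 → slot 4
Table: [., 724, 742, 668, 52, ., .]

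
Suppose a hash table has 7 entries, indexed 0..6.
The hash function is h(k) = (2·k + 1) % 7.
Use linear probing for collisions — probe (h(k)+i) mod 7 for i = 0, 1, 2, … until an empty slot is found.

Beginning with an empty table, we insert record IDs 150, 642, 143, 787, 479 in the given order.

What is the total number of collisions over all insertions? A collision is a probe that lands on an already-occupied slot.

150: h=0 => slot 0
642: h=4 => slot 4
143: h=0, probe 0,1 => slot 1
787: h=0, probe 0,1,2 => slot 2
479: h=0, probe 0,1,2,3 => slot 3
Table: [150, 143, 787, 479, 642, ., .]

6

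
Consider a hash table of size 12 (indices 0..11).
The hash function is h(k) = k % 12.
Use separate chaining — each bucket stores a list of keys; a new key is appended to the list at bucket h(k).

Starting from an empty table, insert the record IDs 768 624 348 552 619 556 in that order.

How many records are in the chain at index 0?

4

Insert 768: h=0, bucket 0 empty → new chain.
Insert 624: h=0, bucket 0 nonempty → append to chain.
Insert 348: h=0, bucket 0 nonempty → append to chain.
Insert 552: h=0, bucket 0 nonempty → append to chain.
Insert 619: h=7, bucket 7 empty → new chain.
Insert 556: h=4, bucket 4 empty → new chain.
Final buckets:
0: 768 -> 624 -> 348 -> 552
1: _
2: _
3: _
4: 556
5: _
6: _
7: 619
8: _
9: _
10: _
11: _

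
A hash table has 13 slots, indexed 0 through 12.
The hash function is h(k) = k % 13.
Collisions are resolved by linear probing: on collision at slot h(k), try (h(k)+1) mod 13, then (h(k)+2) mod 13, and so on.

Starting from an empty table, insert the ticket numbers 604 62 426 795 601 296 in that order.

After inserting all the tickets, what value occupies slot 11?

604: h=6 -> slot 6
62: h=10 -> slot 10
426: h=10, probe 10,11 -> slot 11
795: h=2 -> slot 2
601: h=3 -> slot 3
296: h=10, probe 10,11,12 -> slot 12
Table: [—, —, 795, 601, —, —, 604, —, —, —, 62, 426, 296]

426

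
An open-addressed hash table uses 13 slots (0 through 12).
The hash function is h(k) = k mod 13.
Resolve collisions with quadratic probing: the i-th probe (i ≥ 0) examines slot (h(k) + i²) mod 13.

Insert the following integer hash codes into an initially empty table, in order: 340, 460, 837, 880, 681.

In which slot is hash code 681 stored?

1

Insert 340: h=2, slot 2 empty => index 2.
Insert 460: h=5, slot 5 empty => index 5.
Insert 837: h=5, slot 5 occupied => index 6.
Insert 880: h=9, slot 9 empty => index 9.
Insert 681: h=5, slots 5,6,9 occupied => index 1.
Table: [—, 681, 340, —, —, 460, 837, —, —, 880, —, —, —]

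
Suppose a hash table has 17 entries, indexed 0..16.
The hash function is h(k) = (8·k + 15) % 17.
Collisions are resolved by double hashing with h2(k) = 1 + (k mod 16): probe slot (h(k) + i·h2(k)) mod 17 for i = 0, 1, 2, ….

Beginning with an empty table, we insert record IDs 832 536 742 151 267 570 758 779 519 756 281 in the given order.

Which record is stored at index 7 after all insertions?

832 hashes to 7; slot 7 is free → place at 7.
536 hashes to 2; slot 2 is free → place at 2.
742 hashes to 1; slot 1 is free → place at 1.
151 hashes to 16; slot 16 is free → place at 16.
267 hashes to 9; slot 9 is free → place at 9.
570 hashes to 2, h2=11; 2 taken → place at 13.
758 hashes to 10; slot 10 is free → place at 10.
779 hashes to 8; slot 8 is free → place at 8.
519 hashes to 2, h2=8; 2,10,1,9 taken → place at 0.
756 hashes to 11; slot 11 is free → place at 11.
281 hashes to 2, h2=10; 2 taken → place at 12.
Table: [519, 742, 536, -, -, -, -, 832, 779, 267, 758, 756, 281, 570, -, -, 151]

832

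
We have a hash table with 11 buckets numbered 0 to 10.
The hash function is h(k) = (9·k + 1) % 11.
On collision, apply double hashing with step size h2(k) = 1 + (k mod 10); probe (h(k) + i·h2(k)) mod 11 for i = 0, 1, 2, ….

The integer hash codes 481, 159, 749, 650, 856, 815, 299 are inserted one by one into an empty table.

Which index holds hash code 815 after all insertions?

6

Insert 481: h=7, slot 7 empty → index 7.
Insert 159: h=2, slot 2 empty → index 2.
Insert 749: h=10, slot 10 empty → index 10.
Insert 650: h=10, h2=1, slot 10 occupied → index 0.
Insert 856: h=5, slot 5 empty → index 5.
Insert 815: h=10, h2=6, slots 10,5,0 occupied → index 6.
Insert 299: h=8, slot 8 empty → index 8.
Table: [650, ∅, 159, ∅, ∅, 856, 815, 481, 299, ∅, 749]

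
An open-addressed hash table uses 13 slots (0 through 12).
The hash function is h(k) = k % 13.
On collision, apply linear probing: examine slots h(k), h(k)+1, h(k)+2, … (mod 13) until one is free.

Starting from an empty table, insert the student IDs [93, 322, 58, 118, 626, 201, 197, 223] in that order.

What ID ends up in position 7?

93: h=2 => slot 2
322: h=10 => slot 10
58: h=6 => slot 6
118: h=1 => slot 1
626: h=2, probe 2,3 => slot 3
201: h=6, probe 6,7 => slot 7
197: h=2, probe 2,3,4 => slot 4
223: h=2, probe 2,3,4,5 => slot 5
Table: [-, 118, 93, 626, 197, 223, 58, 201, -, -, 322, -, -]

201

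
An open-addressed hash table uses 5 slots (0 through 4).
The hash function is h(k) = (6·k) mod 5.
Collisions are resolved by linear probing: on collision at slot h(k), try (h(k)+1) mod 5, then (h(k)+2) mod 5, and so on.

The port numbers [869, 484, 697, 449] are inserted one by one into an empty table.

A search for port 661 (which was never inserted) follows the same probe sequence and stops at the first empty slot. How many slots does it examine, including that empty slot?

3

869: h=4 → slot 4
484: h=4, probe 4,0 → slot 0
697: h=2 → slot 2
449: h=4, probe 4,0,1 → slot 1
Table: [484, 449, 697, ∅, 869]
Lookup 661: h=1, probe 1,2,3 → slot 3 empty, not found.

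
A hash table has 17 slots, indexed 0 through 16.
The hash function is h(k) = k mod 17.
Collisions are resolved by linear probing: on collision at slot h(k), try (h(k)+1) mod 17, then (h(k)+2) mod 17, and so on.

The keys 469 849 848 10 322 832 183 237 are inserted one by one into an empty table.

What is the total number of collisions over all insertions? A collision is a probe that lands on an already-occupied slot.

7

Insert 469: h=10, slot 10 empty => index 10.
Insert 849: h=16, slot 16 empty => index 16.
Insert 848: h=15, slot 15 empty => index 15.
Insert 10: h=10, slot 10 occupied => index 11.
Insert 322: h=16, slot 16 occupied => index 0.
Insert 832: h=16, slots 16,0 occupied => index 1.
Insert 183: h=13, slot 13 empty => index 13.
Insert 237: h=16, slots 16,0,1 occupied => index 2.
Table: [322, 832, 237, ., ., ., ., ., ., ., 469, 10, ., 183, ., 848, 849]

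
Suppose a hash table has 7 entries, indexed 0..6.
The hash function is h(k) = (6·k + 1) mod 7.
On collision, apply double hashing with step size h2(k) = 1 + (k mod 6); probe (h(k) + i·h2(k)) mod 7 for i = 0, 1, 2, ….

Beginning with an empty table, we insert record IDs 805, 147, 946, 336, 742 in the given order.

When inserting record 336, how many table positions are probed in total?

805 hashes to 1; slot 1 is free => place at 1.
147 hashes to 1, h2=4; 1 taken => place at 5.
946 hashes to 0; slot 0 is free => place at 0.
336 hashes to 1, h2=1; 1 taken => place at 2.
742 hashes to 1, h2=5; 1 taken => place at 6.
Table: [946, 805, 336, ., ., 147, 742]

2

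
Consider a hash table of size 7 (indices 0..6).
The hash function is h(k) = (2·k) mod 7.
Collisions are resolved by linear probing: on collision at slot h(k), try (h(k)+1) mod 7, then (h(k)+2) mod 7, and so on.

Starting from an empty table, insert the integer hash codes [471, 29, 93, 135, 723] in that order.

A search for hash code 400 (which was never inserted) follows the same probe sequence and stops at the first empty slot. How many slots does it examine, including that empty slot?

2

Insert 471: h=4, slot 4 empty => index 4.
Insert 29: h=2, slot 2 empty => index 2.
Insert 93: h=4, slot 4 occupied => index 5.
Insert 135: h=4, slots 4,5 occupied => index 6.
Insert 723: h=4, slots 4,5,6 occupied => index 0.
Table: [723, _, 29, _, 471, 93, 135]
Lookup 400: h=2, probe 2,3 → slot 3 empty, not found.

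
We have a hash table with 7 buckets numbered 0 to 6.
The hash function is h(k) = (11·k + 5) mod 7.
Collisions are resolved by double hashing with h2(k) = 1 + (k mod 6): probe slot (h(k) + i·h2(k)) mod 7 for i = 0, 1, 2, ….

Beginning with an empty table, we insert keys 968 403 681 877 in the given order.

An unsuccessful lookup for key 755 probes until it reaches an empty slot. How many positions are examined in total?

Insert 968: h=6, slot 6 empty => index 6.
Insert 403: h=0, slot 0 empty => index 0.
Insert 681: h=6, h2=4, slot 6 occupied => index 3.
Insert 877: h=6, h2=2, slot 6 occupied => index 1.
Table: [403, 877, —, 681, —, —, 968]
Lookup 755: h=1, h2=6, probe 1,0,6,5 → slot 5 empty, not found.

4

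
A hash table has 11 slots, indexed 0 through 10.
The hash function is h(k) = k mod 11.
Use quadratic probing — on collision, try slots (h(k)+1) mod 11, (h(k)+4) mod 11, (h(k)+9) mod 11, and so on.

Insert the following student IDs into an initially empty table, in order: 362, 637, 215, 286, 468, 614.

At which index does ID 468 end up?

7

Insert 362: h=10, slot 10 empty => index 10.
Insert 637: h=10, slot 10 occupied => index 0.
Insert 215: h=6, slot 6 empty => index 6.
Insert 286: h=0, slot 0 occupied => index 1.
Insert 468: h=6, slot 6 occupied => index 7.
Insert 614: h=9, slot 9 empty => index 9.
Table: [637, 286, _, _, _, _, 215, 468, _, 614, 362]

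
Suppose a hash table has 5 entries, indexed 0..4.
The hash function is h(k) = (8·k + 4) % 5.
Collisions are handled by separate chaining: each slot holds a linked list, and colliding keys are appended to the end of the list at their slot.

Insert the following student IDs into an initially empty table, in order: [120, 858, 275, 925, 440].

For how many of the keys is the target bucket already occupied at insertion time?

3

120 -> bucket 4
858 -> bucket 3
275 -> bucket 4 (collision)
925 -> bucket 4 (collision)
440 -> bucket 4 (collision)
Final buckets:
0: .
1: .
2: .
3: 858
4: 120 -> 275 -> 925 -> 440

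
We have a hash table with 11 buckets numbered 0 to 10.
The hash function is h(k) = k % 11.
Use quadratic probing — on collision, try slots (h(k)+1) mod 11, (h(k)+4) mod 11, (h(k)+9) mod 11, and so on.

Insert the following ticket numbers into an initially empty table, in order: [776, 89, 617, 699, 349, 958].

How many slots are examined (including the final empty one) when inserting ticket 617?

2

Insert 776: h=6, slot 6 empty → index 6.
Insert 89: h=1, slot 1 empty → index 1.
Insert 617: h=1, slot 1 occupied → index 2.
Insert 699: h=6, slot 6 occupied → index 7.
Insert 349: h=8, slot 8 empty → index 8.
Insert 958: h=1, slots 1,2 occupied → index 5.
Table: [-, 89, 617, -, -, 958, 776, 699, 349, -, -]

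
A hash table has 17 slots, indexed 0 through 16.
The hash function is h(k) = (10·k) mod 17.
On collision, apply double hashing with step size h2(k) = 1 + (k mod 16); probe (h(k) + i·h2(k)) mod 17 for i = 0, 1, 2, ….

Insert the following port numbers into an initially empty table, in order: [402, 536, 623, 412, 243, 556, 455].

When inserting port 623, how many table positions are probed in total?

402: h=8 => slot 8
536: h=5 => slot 5
623: h=8, h2=16, probe 8,7 => slot 7
412: h=6 => slot 6
243: h=16 => slot 16
556: h=1 => slot 1
455: h=11 => slot 11
Table: [-, 556, -, -, -, 536, 412, 623, 402, -, -, 455, -, -, -, -, 243]

2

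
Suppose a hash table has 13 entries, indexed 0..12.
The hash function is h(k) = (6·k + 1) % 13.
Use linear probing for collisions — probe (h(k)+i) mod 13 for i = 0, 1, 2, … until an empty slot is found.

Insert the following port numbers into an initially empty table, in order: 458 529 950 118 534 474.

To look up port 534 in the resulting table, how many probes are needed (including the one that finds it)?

Insert 458: h=6, slot 6 empty → index 6.
Insert 529: h=3, slot 3 empty → index 3.
Insert 950: h=7, slot 7 empty → index 7.
Insert 118: h=7, slot 7 occupied → index 8.
Insert 534: h=7, slots 7,8 occupied → index 9.
Insert 474: h=11, slot 11 empty → index 11.
Table: [∅, ∅, ∅, 529, ∅, ∅, 458, 950, 118, 534, ∅, 474, ∅]
Lookup 534: h=7, probe 7,8,9 → found at 9.

3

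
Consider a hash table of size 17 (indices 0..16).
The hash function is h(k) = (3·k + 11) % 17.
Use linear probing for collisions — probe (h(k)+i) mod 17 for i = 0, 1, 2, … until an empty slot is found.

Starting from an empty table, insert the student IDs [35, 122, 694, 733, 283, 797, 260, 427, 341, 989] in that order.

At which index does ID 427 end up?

1

35 hashes to 14; slot 14 is free => place at 14.
122 hashes to 3; slot 3 is free => place at 3.
694 hashes to 2; slot 2 is free => place at 2.
733 hashes to 0; slot 0 is free => place at 0.
283 hashes to 10; slot 10 is free => place at 10.
797 hashes to 5; slot 5 is free => place at 5.
260 hashes to 9; slot 9 is free => place at 9.
427 hashes to 0; 0 taken => place at 1.
341 hashes to 14; 14 taken => place at 15.
989 hashes to 3; 3 taken => place at 4.
Table: [733, 427, 694, 122, 989, 797, —, —, —, 260, 283, —, —, —, 35, 341, —]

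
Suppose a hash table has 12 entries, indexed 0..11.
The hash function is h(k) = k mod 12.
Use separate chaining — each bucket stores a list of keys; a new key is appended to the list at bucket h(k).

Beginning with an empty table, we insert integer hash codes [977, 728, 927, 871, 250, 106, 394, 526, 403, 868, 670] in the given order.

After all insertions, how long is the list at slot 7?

977 → bucket 5
728 → bucket 8
927 → bucket 3
871 → bucket 7
250 → bucket 10
106 → bucket 10 (collision)
394 → bucket 10 (collision)
526 → bucket 10 (collision)
403 → bucket 7 (collision)
868 → bucket 4
670 → bucket 10 (collision)
Final buckets:
0: —
1: —
2: —
3: 927
4: 868
5: 977
6: —
7: 871 -> 403
8: 728
9: —
10: 250 -> 106 -> 394 -> 526 -> 670
11: —

2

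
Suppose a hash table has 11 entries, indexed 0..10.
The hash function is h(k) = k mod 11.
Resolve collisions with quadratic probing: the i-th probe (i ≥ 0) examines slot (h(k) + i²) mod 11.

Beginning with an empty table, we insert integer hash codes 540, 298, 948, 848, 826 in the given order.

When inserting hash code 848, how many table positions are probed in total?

540 hashes to 1; slot 1 is free -> place at 1.
298 hashes to 1; 1 taken -> place at 2.
948 hashes to 2; 2 taken -> place at 3.
848 hashes to 1; 1,2 taken -> place at 5.
826 hashes to 1; 1,2,5 taken -> place at 10.
Table: [—, 540, 298, 948, —, 848, —, —, —, —, 826]

3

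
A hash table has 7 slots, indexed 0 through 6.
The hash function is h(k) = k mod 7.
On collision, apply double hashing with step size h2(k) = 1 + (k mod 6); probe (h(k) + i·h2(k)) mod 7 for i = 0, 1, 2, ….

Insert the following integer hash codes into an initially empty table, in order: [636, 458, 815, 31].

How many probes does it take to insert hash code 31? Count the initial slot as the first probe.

2

636 hashes to 6; slot 6 is free -> place at 6.
458 hashes to 3; slot 3 is free -> place at 3.
815 hashes to 3, h2=6; 3 taken -> place at 2.
31 hashes to 3, h2=2; 3 taken -> place at 5.
Table: [—, —, 815, 458, —, 31, 636]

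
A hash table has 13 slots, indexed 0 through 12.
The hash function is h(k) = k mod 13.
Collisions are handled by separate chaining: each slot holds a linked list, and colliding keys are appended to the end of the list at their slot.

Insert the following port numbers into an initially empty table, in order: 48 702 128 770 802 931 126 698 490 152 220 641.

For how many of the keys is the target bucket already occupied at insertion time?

5

Insert 48: h=9, bucket 9 empty -> new chain.
Insert 702: h=0, bucket 0 empty -> new chain.
Insert 128: h=11, bucket 11 empty -> new chain.
Insert 770: h=3, bucket 3 empty -> new chain.
Insert 802: h=9, bucket 9 nonempty -> append to chain.
Insert 931: h=8, bucket 8 empty -> new chain.
Insert 126: h=9, bucket 9 nonempty -> append to chain.
Insert 698: h=9, bucket 9 nonempty -> append to chain.
Insert 490: h=9, bucket 9 nonempty -> append to chain.
Insert 152: h=9, bucket 9 nonempty -> append to chain.
Insert 220: h=12, bucket 12 empty -> new chain.
Insert 641: h=4, bucket 4 empty -> new chain.
Final buckets:
0: 702
1: .
2: .
3: 770
4: 641
5: .
6: .
7: .
8: 931
9: 48 -> 802 -> 126 -> 698 -> 490 -> 152
10: .
11: 128
12: 220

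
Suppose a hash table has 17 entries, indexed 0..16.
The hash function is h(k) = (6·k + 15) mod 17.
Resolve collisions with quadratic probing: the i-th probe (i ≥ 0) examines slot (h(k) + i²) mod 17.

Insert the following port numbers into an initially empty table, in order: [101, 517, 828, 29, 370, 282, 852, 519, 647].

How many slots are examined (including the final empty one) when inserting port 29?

101: h=9 => slot 9
517: h=6 => slot 6
828: h=2 => slot 2
29: h=2, probe 2,3 => slot 3
370: h=8 => slot 8
282: h=7 => slot 7
852: h=10 => slot 10
519: h=1 => slot 1
647: h=4 => slot 4
Table: [—, 519, 828, 29, 647, —, 517, 282, 370, 101, 852, —, —, —, —, —, —]

2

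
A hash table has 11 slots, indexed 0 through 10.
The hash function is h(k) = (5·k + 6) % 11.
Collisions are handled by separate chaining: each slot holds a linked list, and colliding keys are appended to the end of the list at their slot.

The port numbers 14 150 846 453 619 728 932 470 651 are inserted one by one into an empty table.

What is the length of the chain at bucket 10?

14 -> bucket 10
150 -> bucket 8
846 -> bucket 1
453 -> bucket 5
619 -> bucket 10 (collision)
728 -> bucket 5 (collision)
932 -> bucket 2
470 -> bucket 2 (collision)
651 -> bucket 5 (collision)
Final buckets:
0: .
1: 846
2: 932 -> 470
3: .
4: .
5: 453 -> 728 -> 651
6: .
7: .
8: 150
9: .
10: 14 -> 619

2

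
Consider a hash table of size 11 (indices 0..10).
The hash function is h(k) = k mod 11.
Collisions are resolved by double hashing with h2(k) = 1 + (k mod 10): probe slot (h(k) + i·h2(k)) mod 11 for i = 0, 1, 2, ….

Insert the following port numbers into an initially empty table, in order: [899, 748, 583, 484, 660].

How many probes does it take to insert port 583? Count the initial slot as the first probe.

2

899: h=8 -> slot 8
748: h=0 -> slot 0
583: h=0, h2=4, probe 0,4 -> slot 4
484: h=0, h2=5, probe 0,5 -> slot 5
660: h=0, h2=1, probe 0,1 -> slot 1
Table: [748, 660, —, —, 583, 484, —, —, 899, —, —]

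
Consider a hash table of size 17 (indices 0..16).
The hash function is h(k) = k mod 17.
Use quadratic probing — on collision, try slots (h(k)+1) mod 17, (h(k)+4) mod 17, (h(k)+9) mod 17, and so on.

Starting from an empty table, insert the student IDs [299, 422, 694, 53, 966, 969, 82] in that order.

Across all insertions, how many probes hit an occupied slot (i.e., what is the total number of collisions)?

6

Insert 299: h=10, slot 10 empty => index 10.
Insert 422: h=14, slot 14 empty => index 14.
Insert 694: h=14, slot 14 occupied => index 15.
Insert 53: h=2, slot 2 empty => index 2.
Insert 966: h=14, slots 14,15 occupied => index 1.
Insert 969: h=0, slot 0 empty => index 0.
Insert 82: h=14, slots 14,15,1 occupied => index 6.
Table: [969, 966, 53, ∅, ∅, ∅, 82, ∅, ∅, ∅, 299, ∅, ∅, ∅, 422, 694, ∅]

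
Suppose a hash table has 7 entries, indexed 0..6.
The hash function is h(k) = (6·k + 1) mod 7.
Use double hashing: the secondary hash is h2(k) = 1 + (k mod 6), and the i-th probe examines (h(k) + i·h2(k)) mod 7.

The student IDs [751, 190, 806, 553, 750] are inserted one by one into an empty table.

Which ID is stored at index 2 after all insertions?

750

751: h=6 => slot 6
190: h=0 => slot 0
806: h=0, h2=3, probe 0,3 => slot 3
553: h=1 => slot 1
750: h=0, h2=1, probe 0,1,2 => slot 2
Table: [190, 553, 750, 806, ∅, ∅, 751]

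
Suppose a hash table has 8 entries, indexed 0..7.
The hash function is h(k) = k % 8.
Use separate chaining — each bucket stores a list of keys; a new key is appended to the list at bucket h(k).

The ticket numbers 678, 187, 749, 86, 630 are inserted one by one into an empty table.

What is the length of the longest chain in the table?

678 -> bucket 6
187 -> bucket 3
749 -> bucket 5
86 -> bucket 6 (collision)
630 -> bucket 6 (collision)
Final buckets:
0: -
1: -
2: -
3: 187
4: -
5: 749
6: 678 -> 86 -> 630
7: -

3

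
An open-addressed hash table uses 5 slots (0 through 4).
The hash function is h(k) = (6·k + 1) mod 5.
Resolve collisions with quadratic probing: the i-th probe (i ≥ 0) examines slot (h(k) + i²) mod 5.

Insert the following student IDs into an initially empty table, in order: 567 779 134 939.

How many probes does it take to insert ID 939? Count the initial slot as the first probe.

567 hashes to 3; slot 3 is free -> place at 3.
779 hashes to 0; slot 0 is free -> place at 0.
134 hashes to 0; 0 taken -> place at 1.
939 hashes to 0; 0,1 taken -> place at 4.
Table: [779, 134, -, 567, 939]

3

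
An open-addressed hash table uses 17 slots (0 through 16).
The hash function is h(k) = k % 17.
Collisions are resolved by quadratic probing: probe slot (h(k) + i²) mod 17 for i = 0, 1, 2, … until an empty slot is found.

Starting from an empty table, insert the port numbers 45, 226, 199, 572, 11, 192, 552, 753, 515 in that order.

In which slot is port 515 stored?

Insert 45: h=11, slot 11 empty → index 11.
Insert 226: h=5, slot 5 empty → index 5.
Insert 199: h=12, slot 12 empty → index 12.
Insert 572: h=11, slots 11,12 occupied → index 15.
Insert 11: h=11, slots 11,12,15 occupied → index 3.
Insert 192: h=5, slot 5 occupied → index 6.
Insert 552: h=8, slot 8 empty → index 8.
Insert 753: h=5, slots 5,6 occupied → index 9.
Insert 515: h=5, slots 5,6,9 occupied → index 14.
Table: [., ., ., 11, ., 226, 192, ., 552, 753, ., 45, 199, ., 515, 572, .]

14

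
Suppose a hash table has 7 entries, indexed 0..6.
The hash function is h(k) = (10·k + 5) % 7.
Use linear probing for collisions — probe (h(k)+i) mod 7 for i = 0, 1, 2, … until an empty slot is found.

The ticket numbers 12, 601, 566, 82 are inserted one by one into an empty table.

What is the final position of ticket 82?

0

Insert 12: h=6, slot 6 empty → index 6.
Insert 601: h=2, slot 2 empty → index 2.
Insert 566: h=2, slot 2 occupied → index 3.
Insert 82: h=6, slot 6 occupied → index 0.
Table: [82, ., 601, 566, ., ., 12]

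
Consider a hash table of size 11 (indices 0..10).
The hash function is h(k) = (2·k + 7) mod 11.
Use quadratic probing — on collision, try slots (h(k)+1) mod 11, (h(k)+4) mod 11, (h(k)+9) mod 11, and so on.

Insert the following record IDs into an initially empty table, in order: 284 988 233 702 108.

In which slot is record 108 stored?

284: h=3 → slot 3
988: h=3, probe 3,4 → slot 4
233: h=0 → slot 0
702: h=3, probe 3,4,7 → slot 7
108: h=3, probe 3,4,7,1 → slot 1
Table: [233, 108, —, 284, 988, —, —, 702, —, —, —]

1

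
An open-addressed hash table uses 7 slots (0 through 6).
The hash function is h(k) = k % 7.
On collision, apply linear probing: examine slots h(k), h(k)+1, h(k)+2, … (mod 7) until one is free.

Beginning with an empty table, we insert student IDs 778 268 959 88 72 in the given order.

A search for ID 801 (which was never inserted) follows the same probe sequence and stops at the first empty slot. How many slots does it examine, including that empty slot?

3

778 hashes to 1; slot 1 is free -> place at 1.
268 hashes to 2; slot 2 is free -> place at 2.
959 hashes to 0; slot 0 is free -> place at 0.
88 hashes to 4; slot 4 is free -> place at 4.
72 hashes to 2; 2 taken -> place at 3.
Table: [959, 778, 268, 72, 88, -, -]
Lookup 801: h=3, probe 3,4,5 → slot 5 empty, not found.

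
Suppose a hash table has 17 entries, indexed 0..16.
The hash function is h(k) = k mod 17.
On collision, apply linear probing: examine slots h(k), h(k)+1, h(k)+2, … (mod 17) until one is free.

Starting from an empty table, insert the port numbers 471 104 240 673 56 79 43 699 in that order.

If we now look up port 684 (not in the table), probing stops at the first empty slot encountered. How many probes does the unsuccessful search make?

Insert 471: h=12, slot 12 empty → index 12.
Insert 104: h=2, slot 2 empty → index 2.
Insert 240: h=2, slot 2 occupied → index 3.
Insert 673: h=10, slot 10 empty → index 10.
Insert 56: h=5, slot 5 empty → index 5.
Insert 79: h=11, slot 11 empty → index 11.
Insert 43: h=9, slot 9 empty → index 9.
Insert 699: h=2, slots 2,3 occupied → index 4.
Table: [., ., 104, 240, 699, 56, ., ., ., 43, 673, 79, 471, ., ., ., .]
Lookup 684: h=4, probe 4,5,6 → slot 6 empty, not found.

3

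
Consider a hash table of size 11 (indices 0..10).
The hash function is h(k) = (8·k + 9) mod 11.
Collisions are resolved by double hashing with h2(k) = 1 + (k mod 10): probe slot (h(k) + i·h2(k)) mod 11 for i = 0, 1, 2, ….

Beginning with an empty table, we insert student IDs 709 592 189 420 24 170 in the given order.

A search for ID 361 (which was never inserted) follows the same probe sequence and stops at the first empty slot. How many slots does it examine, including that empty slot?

Insert 709: h=5, slot 5 empty -> index 5.
Insert 592: h=4, slot 4 empty -> index 4.
Insert 189: h=3, slot 3 empty -> index 3.
Insert 420: h=3, h2=1, slots 3,4,5 occupied -> index 6.
Insert 24: h=3, h2=5, slot 3 occupied -> index 8.
Insert 170: h=5, h2=1, slots 5,6 occupied -> index 7.
Table: [., ., ., 189, 592, 709, 420, 170, 24, ., .]
Lookup 361: h=4, h2=2, probe 4,6,8,10 → slot 10 empty, not found.

4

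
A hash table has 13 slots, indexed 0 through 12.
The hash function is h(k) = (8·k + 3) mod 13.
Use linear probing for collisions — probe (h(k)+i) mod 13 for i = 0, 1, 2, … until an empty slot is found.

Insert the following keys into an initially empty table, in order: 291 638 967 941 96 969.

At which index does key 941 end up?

Insert 291: h=4, slot 4 empty -> index 4.
Insert 638: h=11, slot 11 empty -> index 11.
Insert 967: h=4, slot 4 occupied -> index 5.
Insert 941: h=4, slots 4,5 occupied -> index 6.
Insert 96: h=4, slots 4,5,6 occupied -> index 7.
Insert 969: h=7, slot 7 occupied -> index 8.
Table: [_, _, _, _, 291, 967, 941, 96, 969, _, _, 638, _]

6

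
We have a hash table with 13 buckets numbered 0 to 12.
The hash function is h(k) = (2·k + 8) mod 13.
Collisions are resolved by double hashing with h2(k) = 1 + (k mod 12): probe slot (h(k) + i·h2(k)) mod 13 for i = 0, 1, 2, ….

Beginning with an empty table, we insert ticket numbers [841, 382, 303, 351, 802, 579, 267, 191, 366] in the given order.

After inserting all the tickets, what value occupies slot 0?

841

841: h=0 → slot 0
382: h=5 → slot 5
303: h=3 → slot 3
351: h=8 → slot 8
802: h=0, h2=11, probe 0,11 → slot 11
579: h=9 → slot 9
267: h=9, h2=4, probe 9,0,4 → slot 4
191: h=0, h2=12, probe 0,12 → slot 12
366: h=12, h2=7, probe 12,6 → slot 6
Table: [841, -, -, 303, 267, 382, 366, -, 351, 579, -, 802, 191]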